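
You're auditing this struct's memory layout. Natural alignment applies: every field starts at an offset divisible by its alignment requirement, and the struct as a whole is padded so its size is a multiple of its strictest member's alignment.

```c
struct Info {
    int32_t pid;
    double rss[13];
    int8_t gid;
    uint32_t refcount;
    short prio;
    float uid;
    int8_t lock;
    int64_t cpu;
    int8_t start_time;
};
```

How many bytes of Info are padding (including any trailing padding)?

pid at 0 (size 4, align 4) → ends 4
pad 4 to align 8 for rss
rss at 8 (size 104, align 8) → ends 112
gid at 112 (size 1, align 1) → ends 113
pad 3 to align 4 for refcount
refcount at 116 (size 4, align 4) → ends 120
prio at 120 (size 2, align 2) → ends 122
pad 2 to align 4 for uid
uid at 124 (size 4, align 4) → ends 128
lock at 128 (size 1, align 1) → ends 129
pad 7 to align 8 for cpu
cpu at 136 (size 8, align 8) → ends 144
start_time at 144 (size 1, align 1) → ends 145
tail pad 7 to reach multiple of 8
total 152 bytes, alignment 8
data bytes 129, size 152 → padding 23

23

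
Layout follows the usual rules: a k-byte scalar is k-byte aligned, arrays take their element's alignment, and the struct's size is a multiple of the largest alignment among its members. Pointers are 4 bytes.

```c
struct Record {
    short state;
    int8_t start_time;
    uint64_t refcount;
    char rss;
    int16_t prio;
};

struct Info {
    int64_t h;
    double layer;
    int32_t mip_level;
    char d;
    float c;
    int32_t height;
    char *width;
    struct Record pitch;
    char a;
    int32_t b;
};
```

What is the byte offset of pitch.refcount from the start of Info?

48

Record: state at 0 (size 2, align 2) → ends 2; start_time at 2 (size 1, align 1) → ends 3; pad 5 to align 8 for refcount; refcount at 8 (size 8, align 8) → ends 16; rss at 16 (size 1, align 1) → ends 17; pad 1 to align 2 for prio; prio at 18 (size 2, align 2) → ends 20; tail pad 4 to reach multiple of 8; total 24 bytes, alignment 8
h at 0 (size 8, align 8) → ends 8
layer at 8 (size 8, align 8) → ends 16
mip_level at 16 (size 4, align 4) → ends 20
d at 20 (size 1, align 1) → ends 21
pad 3 to align 4 for c
c at 24 (size 4, align 4) → ends 28
height at 28 (size 4, align 4) → ends 32
width at 32 (size 4, align 4) → ends 36
pad 4 to align 8 for pitch
pitch at 40 (size 24, align 8) → ends 64
within Record: refcount at 8
40 + 8 = 48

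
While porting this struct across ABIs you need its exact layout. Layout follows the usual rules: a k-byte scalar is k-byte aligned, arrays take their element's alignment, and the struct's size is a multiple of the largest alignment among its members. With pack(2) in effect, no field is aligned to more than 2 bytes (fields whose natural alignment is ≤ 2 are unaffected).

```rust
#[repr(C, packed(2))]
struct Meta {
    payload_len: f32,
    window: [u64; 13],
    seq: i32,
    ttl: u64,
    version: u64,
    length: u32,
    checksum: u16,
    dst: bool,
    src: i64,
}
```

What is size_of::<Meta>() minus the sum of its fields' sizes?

1

payload_len at 0 (size 4, align 2) → ends 4
window at 4 (size 104, align 2) → ends 108
seq at 108 (size 4, align 2) → ends 112
ttl at 112 (size 8, align 2) → ends 120
version at 120 (size 8, align 2) → ends 128
length at 128 (size 4, align 2) → ends 132
checksum at 132 (size 2, align 2) → ends 134
dst at 134 (size 1, align 1) → ends 135
pad 1 to align 2 for src
src at 136 (size 8, align 2) → ends 144
total 144 bytes, alignment 2
data bytes 143, size 144 → padding 1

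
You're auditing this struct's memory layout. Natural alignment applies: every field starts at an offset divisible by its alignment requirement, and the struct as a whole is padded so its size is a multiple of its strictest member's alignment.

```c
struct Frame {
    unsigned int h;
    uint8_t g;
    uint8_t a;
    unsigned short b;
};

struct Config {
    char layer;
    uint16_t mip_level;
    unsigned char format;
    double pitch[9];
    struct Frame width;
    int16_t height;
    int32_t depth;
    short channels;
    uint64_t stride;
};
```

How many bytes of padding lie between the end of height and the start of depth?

2

Frame: @0: h [4B, align 4] → 4; @4: g [1B, align 1] → 5; @5: a [1B, align 1] → 6; @6: b [2B, align 2] → 8; size 8, align 4
@0: layer [1B, align 1] → 1
+1 pad (align 2)
@2: mip_level [2B, align 2] → 4
@4: format [1B, align 1] → 5
+3 pad (align 8)
@8: pitch [72B, align 8] → 80
@80: width [8B, align 4] → 88
@88: height [2B, align 2] → 90
+2 pad (align 4)
@92: depth [4B, align 4] → 96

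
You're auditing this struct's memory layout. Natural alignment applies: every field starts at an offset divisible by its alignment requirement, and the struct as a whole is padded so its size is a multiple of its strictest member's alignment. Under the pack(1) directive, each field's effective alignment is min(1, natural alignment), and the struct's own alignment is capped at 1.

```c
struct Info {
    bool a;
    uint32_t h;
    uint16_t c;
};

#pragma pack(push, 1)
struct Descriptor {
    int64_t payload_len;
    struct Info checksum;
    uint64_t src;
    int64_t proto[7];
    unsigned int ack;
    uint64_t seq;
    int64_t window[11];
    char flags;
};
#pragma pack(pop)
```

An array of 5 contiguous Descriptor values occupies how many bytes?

Info: 0..1  a  (1B, 1-aligned); 1..4  -- padding (3B); 4..8  h  (4B, 4-aligned); 8..10  c  (2B, 2-aligned); 10..12  -- tail padding (2B); sizeof = 12, alignof = 4
0..8  payload_len  (8B, 1-aligned)
8..20  checksum  (12B, 1-aligned)
20..28  src  (8B, 1-aligned)
28..84  proto  (56B, 1-aligned)
84..88  ack  (4B, 1-aligned)
88..96  seq  (8B, 1-aligned)
96..184  window  (88B, 1-aligned)
184..185  flags  (1B, 1-aligned)
sizeof = 185, alignof = 1
array of 5: 5 × 185 = 925

925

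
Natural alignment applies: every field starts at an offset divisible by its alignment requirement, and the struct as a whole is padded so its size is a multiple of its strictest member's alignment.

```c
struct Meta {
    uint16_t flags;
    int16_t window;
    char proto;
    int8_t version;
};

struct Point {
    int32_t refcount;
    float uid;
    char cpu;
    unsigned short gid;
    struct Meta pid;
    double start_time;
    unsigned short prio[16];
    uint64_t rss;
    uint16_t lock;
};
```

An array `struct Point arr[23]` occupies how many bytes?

Meta: @0: flags [2B, align 2] → 2; @2: window [2B, align 2] → 4; @4: proto [1B, align 1] → 5; @5: version [1B, align 1] → 6; size 6, align 2
@0: refcount [4B, align 4] → 4
@4: uid [4B, align 4] → 8
@8: cpu [1B, align 1] → 9
+1 pad (align 2)
@10: gid [2B, align 2] → 12
@12: pid [6B, align 2] → 18
+6 pad (align 8)
@24: start_time [8B, align 8] → 32
@32: prio [32B, align 2] → 64
@64: rss [8B, align 8] → 72
@72: lock [2B, align 2] → 74
+6 tail pad (align 8)
size 80, align 8
array of 23: 23 × 80 = 1840

1840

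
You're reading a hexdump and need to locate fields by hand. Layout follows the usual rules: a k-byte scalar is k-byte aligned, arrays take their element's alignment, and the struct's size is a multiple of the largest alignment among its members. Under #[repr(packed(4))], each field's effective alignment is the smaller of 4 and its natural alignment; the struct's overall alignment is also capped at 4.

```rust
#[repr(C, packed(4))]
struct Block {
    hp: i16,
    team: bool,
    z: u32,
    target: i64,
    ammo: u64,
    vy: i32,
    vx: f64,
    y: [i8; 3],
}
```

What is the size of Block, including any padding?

hp at 0 (size 2, align 2) → ends 2
team at 2 (size 1, align 1) → ends 3
pad 1 to align 4 for z
z at 4 (size 4, align 4) → ends 8
target at 8 (size 8, align 4) → ends 16
ammo at 16 (size 8, align 4) → ends 24
vy at 24 (size 4, align 4) → ends 28
vx at 28 (size 8, align 4) → ends 36
y at 36 (size 3, align 1) → ends 39
tail pad 1 to reach multiple of 4
total 40 bytes, alignment 4

40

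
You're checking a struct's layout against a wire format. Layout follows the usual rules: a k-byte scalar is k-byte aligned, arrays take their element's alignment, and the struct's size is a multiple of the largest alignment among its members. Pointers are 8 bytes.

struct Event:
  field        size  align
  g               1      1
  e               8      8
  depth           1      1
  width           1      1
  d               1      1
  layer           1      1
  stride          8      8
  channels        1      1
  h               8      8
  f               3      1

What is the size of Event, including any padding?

56 bytes

@0: g [1B, align 1] → 1
+7 pad (align 8)
@8: e [8B, align 8] → 16
@16: depth [1B, align 1] → 17
@17: width [1B, align 1] → 18
@18: d [1B, align 1] → 19
@19: layer [1B, align 1] → 20
+4 pad (align 8)
@24: stride [8B, align 8] → 32
@32: channels [1B, align 1] → 33
+7 pad (align 8)
@40: h [8B, align 8] → 48
@48: f [3B, align 1] → 51
+5 tail pad (align 8)
size 56, align 8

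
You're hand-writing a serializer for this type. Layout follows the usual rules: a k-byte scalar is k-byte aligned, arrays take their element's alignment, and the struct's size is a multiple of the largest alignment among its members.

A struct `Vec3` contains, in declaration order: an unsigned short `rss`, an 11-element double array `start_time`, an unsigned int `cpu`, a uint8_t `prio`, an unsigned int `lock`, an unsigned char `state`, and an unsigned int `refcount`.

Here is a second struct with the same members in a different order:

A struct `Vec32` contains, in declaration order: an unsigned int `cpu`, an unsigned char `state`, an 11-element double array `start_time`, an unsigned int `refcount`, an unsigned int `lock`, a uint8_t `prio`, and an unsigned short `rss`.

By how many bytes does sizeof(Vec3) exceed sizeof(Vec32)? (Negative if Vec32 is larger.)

0..2  rss  (2B, 2-aligned)
2..8  -- padding (6B)
8..96  start_time  (88B, 8-aligned)
96..100  cpu  (4B, 4-aligned)
100..101  prio  (1B, 1-aligned)
101..104  -- padding (3B)
104..108  lock  (4B, 4-aligned)
108..109  state  (1B, 1-aligned)
109..112  -- padding (3B)
112..116  refcount  (4B, 4-aligned)
116..120  -- tail padding (4B)
sizeof = 120, alignof = 8
— Vec32 —
0..4  cpu  (4B, 4-aligned)
4..5  state  (1B, 1-aligned)
5..8  -- padding (3B)
8..96  start_time  (88B, 8-aligned)
96..100  refcount  (4B, 4-aligned)
100..104  lock  (4B, 4-aligned)
104..105  prio  (1B, 1-aligned)
105..106  -- padding (1B)
106..108  rss  (2B, 2-aligned)
108..112  -- tail padding (4B)
sizeof = 112, alignof = 8
120 − 112 = 8

8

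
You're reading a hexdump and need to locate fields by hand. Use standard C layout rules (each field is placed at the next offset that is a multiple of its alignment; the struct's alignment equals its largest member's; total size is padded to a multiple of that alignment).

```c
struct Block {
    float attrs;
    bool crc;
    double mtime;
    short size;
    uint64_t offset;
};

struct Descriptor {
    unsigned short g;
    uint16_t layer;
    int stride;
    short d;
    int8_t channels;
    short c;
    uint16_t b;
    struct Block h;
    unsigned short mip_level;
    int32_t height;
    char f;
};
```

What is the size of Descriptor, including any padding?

Block: @0: attrs [4B, align 4] → 4; @4: crc [1B, align 1] → 5; +3 pad (align 8); @8: mtime [8B, align 8] → 16; @16: size [2B, align 2] → 18; +6 pad (align 8); @24: offset [8B, align 8] → 32; size 32, align 8
@0: g [2B, align 2] → 2
@2: layer [2B, align 2] → 4
@4: stride [4B, align 4] → 8
@8: d [2B, align 2] → 10
@10: channels [1B, align 1] → 11
+1 pad (align 2)
@12: c [2B, align 2] → 14
@14: b [2B, align 2] → 16
@16: h [32B, align 8] → 48
@48: mip_level [2B, align 2] → 50
+2 pad (align 4)
@52: height [4B, align 4] → 56
@56: f [1B, align 1] → 57
+7 tail pad (align 8)
size 64, align 8

64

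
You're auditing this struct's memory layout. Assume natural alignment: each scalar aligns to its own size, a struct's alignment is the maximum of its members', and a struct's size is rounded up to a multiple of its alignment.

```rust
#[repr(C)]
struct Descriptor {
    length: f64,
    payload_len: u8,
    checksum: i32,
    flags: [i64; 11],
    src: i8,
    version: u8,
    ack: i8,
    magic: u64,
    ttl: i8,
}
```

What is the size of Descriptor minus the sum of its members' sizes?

0..8  length  (8B, 8-aligned)
8..9  payload_len  (1B, 1-aligned)
9..12  -- padding (3B)
12..16  checksum  (4B, 4-aligned)
16..104  flags  (88B, 8-aligned)
104..105  src  (1B, 1-aligned)
105..106  version  (1B, 1-aligned)
106..107  ack  (1B, 1-aligned)
107..112  -- padding (5B)
112..120  magic  (8B, 8-aligned)
120..121  ttl  (1B, 1-aligned)
121..128  -- tail padding (7B)
sizeof = 128, alignof = 8
data bytes 113, size 128 → padding 15

15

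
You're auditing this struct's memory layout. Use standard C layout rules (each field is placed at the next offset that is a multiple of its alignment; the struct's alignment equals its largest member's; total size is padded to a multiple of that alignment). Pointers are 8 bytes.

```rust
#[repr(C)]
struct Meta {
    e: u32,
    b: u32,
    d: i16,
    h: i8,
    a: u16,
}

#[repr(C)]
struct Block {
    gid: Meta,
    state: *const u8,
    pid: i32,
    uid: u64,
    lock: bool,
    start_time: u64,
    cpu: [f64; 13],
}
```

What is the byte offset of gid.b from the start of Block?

Meta: e at 0 (size 4, align 4) → ends 4; b at 4 (size 4, align 4) → ends 8; d at 8 (size 2, align 2) → ends 10; h at 10 (size 1, align 1) → ends 11; pad 1 to align 2 for a; a at 12 (size 2, align 2) → ends 14; tail pad 2 to reach multiple of 4; total 16 bytes, alignment 4
gid at 0 (size 16, align 4) → ends 16
within Meta: b at 4
0 + 4 = 4

4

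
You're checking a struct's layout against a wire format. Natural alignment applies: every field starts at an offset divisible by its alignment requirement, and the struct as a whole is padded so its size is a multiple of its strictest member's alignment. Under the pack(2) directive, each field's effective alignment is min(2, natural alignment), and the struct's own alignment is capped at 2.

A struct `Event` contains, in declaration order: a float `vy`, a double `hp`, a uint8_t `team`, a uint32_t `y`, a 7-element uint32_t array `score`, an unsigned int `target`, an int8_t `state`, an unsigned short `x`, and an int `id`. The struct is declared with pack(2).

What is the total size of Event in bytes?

58

@0: vy [4B, align 2] → 4
@4: hp [8B, align 2] → 12
@12: team [1B, align 1] → 13
+1 pad (align 2)
@14: y [4B, align 2] → 18
@18: score [28B, align 2] → 46
@46: target [4B, align 2] → 50
@50: state [1B, align 1] → 51
+1 pad (align 2)
@52: x [2B, align 2] → 54
@54: id [4B, align 2] → 58
size 58, align 2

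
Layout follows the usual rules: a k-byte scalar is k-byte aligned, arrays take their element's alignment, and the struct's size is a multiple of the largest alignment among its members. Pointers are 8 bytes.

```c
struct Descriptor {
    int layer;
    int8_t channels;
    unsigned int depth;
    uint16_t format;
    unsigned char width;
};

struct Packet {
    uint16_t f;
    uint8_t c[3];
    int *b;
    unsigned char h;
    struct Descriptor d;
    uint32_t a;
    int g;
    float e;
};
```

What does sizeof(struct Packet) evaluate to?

Descriptor: layer at 0 (size 4, align 4) → ends 4; channels at 4 (size 1, align 1) → ends 5; pad 3 to align 4 for depth; depth at 8 (size 4, align 4) → ends 12; format at 12 (size 2, align 2) → ends 14; width at 14 (size 1, align 1) → ends 15; tail pad 1 to reach multiple of 4; total 16 bytes, alignment 4
f at 0 (size 2, align 2) → ends 2
c at 2 (size 3, align 1) → ends 5
pad 3 to align 8 for b
b at 8 (size 8, align 8) → ends 16
h at 16 (size 1, align 1) → ends 17
pad 3 to align 4 for d
d at 20 (size 16, align 4) → ends 36
a at 36 (size 4, align 4) → ends 40
g at 40 (size 4, align 4) → ends 44
e at 44 (size 4, align 4) → ends 48
total 48 bytes, alignment 8

48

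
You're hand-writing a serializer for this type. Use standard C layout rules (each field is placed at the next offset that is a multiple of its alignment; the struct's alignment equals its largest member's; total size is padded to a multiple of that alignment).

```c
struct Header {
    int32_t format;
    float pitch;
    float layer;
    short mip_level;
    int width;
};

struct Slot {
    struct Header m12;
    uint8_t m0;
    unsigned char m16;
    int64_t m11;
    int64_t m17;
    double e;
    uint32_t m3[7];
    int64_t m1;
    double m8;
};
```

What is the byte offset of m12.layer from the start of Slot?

8

Header: 0..4  format  (4B, 4-aligned); 4..8  pitch  (4B, 4-aligned); 8..12  layer  (4B, 4-aligned); 12..14  mip_level  (2B, 2-aligned); 14..16  -- padding (2B); 16..20  width  (4B, 4-aligned); sizeof = 20, alignof = 4
0..20  m12  (20B, 4-aligned)
within Header: layer at 8
0 + 8 = 8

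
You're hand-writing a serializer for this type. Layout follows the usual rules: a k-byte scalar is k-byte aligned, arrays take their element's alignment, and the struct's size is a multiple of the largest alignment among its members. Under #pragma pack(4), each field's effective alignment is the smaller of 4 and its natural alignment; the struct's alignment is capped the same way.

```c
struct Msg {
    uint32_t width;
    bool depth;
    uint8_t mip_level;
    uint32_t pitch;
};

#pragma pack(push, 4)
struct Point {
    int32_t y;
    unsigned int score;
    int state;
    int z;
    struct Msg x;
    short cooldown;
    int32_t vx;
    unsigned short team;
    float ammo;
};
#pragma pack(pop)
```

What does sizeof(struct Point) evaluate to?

44 bytes

Msg: @0: width [4B, align 4] → 4; @4: depth [1B, align 1] → 5; @5: mip_level [1B, align 1] → 6; +2 pad (align 4); @8: pitch [4B, align 4] → 12; size 12, align 4
@0: y [4B, align 4] → 4
@4: score [4B, align 4] → 8
@8: state [4B, align 4] → 12
@12: z [4B, align 4] → 16
@16: x [12B, align 4] → 28
@28: cooldown [2B, align 2] → 30
+2 pad (align 4)
@32: vx [4B, align 4] → 36
@36: team [2B, align 2] → 38
+2 pad (align 4)
@40: ammo [4B, align 4] → 44
size 44, align 4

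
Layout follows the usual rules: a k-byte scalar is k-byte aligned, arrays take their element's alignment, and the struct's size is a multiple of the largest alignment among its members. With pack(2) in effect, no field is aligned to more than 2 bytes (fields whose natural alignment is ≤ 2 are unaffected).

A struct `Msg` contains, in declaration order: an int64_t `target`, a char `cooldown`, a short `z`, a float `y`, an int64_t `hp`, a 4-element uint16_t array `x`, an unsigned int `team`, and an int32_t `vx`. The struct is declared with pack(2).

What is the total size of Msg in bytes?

0..8  target  (8B, 2-aligned)
8..9  cooldown  (1B, 1-aligned)
9..10  -- padding (1B)
10..12  z  (2B, 2-aligned)
12..16  y  (4B, 2-aligned)
16..24  hp  (8B, 2-aligned)
24..32  x  (8B, 2-aligned)
32..36  team  (4B, 2-aligned)
36..40  vx  (4B, 2-aligned)
sizeof = 40, alignof = 2

40 bytes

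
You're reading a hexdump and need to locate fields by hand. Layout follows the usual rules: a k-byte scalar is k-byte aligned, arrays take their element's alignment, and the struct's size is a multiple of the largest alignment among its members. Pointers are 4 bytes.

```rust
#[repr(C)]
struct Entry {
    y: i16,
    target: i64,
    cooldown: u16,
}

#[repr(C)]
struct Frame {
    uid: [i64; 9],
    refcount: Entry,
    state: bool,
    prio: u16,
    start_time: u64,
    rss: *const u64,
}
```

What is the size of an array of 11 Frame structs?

1320

Entry: @0: y [2B, align 2] → 2; +6 pad (align 8); @8: target [8B, align 8] → 16; @16: cooldown [2B, align 2] → 18; +6 tail pad (align 8); size 24, align 8
@0: uid [72B, align 8] → 72
@72: refcount [24B, align 8] → 96
@96: state [1B, align 1] → 97
+1 pad (align 2)
@98: prio [2B, align 2] → 100
+4 pad (align 8)
@104: start_time [8B, align 8] → 112
@112: rss [4B, align 4] → 116
+4 tail pad (align 8)
size 120, align 8
array of 11: 11 × 120 = 1320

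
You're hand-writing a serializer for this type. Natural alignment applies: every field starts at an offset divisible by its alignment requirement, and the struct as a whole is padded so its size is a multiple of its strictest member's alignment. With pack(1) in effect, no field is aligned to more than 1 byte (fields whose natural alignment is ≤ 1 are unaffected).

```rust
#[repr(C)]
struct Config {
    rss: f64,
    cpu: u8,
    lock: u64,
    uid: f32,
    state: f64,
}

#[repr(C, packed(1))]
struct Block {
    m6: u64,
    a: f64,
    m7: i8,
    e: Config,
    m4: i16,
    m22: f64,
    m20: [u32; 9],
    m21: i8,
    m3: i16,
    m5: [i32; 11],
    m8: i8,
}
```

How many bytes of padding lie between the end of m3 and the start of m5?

0

Config: rss at 0 (size 8, align 8) → ends 8; cpu at 8 (size 1, align 1) → ends 9; pad 7 to align 8 for lock; lock at 16 (size 8, align 8) → ends 24; uid at 24 (size 4, align 4) → ends 28; pad 4 to align 8 for state; state at 32 (size 8, align 8) → ends 40; total 40 bytes, alignment 8
m6 at 0 (size 8, align 1) → ends 8
a at 8 (size 8, align 1) → ends 16
m7 at 16 (size 1, align 1) → ends 17
e at 17 (size 40, align 1) → ends 57
m4 at 57 (size 2, align 1) → ends 59
m22 at 59 (size 8, align 1) → ends 67
m20 at 67 (size 36, align 1) → ends 103
m21 at 103 (size 1, align 1) → ends 104
m3 at 104 (size 2, align 1) → ends 106
m5 at 106 (size 44, align 1) → ends 150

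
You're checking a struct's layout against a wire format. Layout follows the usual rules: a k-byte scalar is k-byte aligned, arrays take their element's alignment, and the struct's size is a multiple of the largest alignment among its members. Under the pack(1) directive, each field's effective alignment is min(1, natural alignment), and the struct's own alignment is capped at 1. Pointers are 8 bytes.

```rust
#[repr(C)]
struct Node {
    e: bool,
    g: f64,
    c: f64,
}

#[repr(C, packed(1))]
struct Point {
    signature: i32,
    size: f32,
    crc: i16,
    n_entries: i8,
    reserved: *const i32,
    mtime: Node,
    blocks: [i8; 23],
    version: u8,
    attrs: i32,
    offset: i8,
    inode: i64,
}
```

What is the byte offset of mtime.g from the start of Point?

Node: 0..1  e  (1B, 1-aligned); 1..8  -- padding (7B); 8..16  g  (8B, 8-aligned); 16..24  c  (8B, 8-aligned); sizeof = 24, alignof = 8
0..4  signature  (4B, 1-aligned)
4..8  size  (4B, 1-aligned)
8..10  crc  (2B, 1-aligned)
10..11  n_entries  (1B, 1-aligned)
11..19  reserved  (8B, 1-aligned)
19..43  mtime  (24B, 1-aligned)
within Node: g at 8
19 + 8 = 27

27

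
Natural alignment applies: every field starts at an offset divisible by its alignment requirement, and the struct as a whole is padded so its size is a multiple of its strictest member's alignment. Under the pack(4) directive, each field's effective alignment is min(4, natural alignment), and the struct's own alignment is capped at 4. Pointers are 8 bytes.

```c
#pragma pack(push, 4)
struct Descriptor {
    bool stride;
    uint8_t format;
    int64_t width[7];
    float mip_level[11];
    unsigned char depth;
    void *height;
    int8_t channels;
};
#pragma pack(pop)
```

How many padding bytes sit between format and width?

@0: stride [1B, align 1] → 1
@1: format [1B, align 1] → 2
+2 pad (align 4)
@4: width [56B, align 4] → 60

2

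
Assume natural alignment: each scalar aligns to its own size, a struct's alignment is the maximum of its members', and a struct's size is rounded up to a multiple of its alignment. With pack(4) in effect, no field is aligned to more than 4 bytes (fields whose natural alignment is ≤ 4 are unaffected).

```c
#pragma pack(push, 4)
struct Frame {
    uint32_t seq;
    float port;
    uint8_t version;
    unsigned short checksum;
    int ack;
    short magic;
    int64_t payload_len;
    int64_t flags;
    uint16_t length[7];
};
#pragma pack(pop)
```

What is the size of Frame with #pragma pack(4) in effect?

seq at 0 (size 4, align 4) → ends 4
port at 4 (size 4, align 4) → ends 8
version at 8 (size 1, align 1) → ends 9
pad 1 to align 2 for checksum
checksum at 10 (size 2, align 2) → ends 12
ack at 12 (size 4, align 4) → ends 16
magic at 16 (size 2, align 2) → ends 18
pad 2 to align 4 for payload_len
payload_len at 20 (size 8, align 4) → ends 28
flags at 28 (size 8, align 4) → ends 36
length at 36 (size 14, align 2) → ends 50
tail pad 2 to reach multiple of 4
total 52 bytes, alignment 4

52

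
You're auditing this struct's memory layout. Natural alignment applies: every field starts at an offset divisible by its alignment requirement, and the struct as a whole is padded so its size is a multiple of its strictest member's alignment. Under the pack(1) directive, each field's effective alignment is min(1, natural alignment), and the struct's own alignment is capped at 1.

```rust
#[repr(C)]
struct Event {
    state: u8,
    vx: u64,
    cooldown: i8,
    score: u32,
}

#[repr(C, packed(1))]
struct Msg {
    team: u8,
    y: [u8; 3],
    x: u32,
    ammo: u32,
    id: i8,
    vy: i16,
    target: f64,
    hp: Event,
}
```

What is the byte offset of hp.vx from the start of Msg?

Event: 0..1  state  (1B, 1-aligned); 1..8  -- padding (7B); 8..16  vx  (8B, 8-aligned); 16..17  cooldown  (1B, 1-aligned); 17..20  -- padding (3B); 20..24  score  (4B, 4-aligned); sizeof = 24, alignof = 8
0..1  team  (1B, 1-aligned)
1..4  y  (3B, 1-aligned)
4..8  x  (4B, 1-aligned)
8..12  ammo  (4B, 1-aligned)
12..13  id  (1B, 1-aligned)
13..15  vy  (2B, 1-aligned)
15..23  target  (8B, 1-aligned)
23..47  hp  (24B, 1-aligned)
within Event: vx at 8
23 + 8 = 31

31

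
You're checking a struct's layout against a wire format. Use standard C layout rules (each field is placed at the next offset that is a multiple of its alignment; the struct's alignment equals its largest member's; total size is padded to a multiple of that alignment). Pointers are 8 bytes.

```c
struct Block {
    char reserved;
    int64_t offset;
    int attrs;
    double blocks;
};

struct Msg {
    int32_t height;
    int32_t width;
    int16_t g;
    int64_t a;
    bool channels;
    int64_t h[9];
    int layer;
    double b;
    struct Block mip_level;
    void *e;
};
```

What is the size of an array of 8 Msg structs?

Block: reserved at 0 (size 1, align 1) → ends 1; pad 7 to align 8 for offset; offset at 8 (size 8, align 8) → ends 16; attrs at 16 (size 4, align 4) → ends 20; pad 4 to align 8 for blocks; blocks at 24 (size 8, align 8) → ends 32; total 32 bytes, alignment 8
height at 0 (size 4, align 4) → ends 4
width at 4 (size 4, align 4) → ends 8
g at 8 (size 2, align 2) → ends 10
pad 6 to align 8 for a
a at 16 (size 8, align 8) → ends 24
channels at 24 (size 1, align 1) → ends 25
pad 7 to align 8 for h
h at 32 (size 72, align 8) → ends 104
layer at 104 (size 4, align 4) → ends 108
pad 4 to align 8 for b
b at 112 (size 8, align 8) → ends 120
mip_level at 120 (size 32, align 8) → ends 152
e at 152 (size 8, align 8) → ends 160
total 160 bytes, alignment 8
array of 8: 8 × 160 = 1280

1280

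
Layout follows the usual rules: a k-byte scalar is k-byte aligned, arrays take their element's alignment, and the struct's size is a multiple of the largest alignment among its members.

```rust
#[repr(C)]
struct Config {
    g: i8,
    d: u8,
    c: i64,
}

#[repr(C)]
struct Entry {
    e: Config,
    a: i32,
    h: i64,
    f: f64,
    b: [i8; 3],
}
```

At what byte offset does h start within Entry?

24

Config: 0..1  g  (1B, 1-aligned); 1..2  d  (1B, 1-aligned); 2..8  -- padding (6B); 8..16  c  (8B, 8-aligned); sizeof = 16, alignof = 8
0..16  e  (16B, 8-aligned)
16..20  a  (4B, 4-aligned)
20..24  -- padding (4B)
24..32  h  (8B, 8-aligned)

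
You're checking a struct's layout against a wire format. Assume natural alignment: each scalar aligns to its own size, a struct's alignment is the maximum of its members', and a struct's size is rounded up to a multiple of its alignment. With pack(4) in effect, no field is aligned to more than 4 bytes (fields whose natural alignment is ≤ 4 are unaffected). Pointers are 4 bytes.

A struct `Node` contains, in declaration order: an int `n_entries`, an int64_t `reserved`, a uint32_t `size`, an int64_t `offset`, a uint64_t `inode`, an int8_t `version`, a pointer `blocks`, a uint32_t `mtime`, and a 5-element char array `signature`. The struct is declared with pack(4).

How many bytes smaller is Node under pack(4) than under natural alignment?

natural layout:
  @0: n_entries [4B, align 4] → 4
  +4 pad (align 8)
  @8: reserved [8B, align 8] → 16
  @16: size [4B, align 4] → 20
  +4 pad (align 8)
  @24: offset [8B, align 8] → 32
  @32: inode [8B, align 8] → 40
  @40: version [1B, align 1] → 41
  +3 pad (align 4)
  @44: blocks [4B, align 4] → 48
  @48: mtime [4B, align 4] → 52
  @52: signature [5B, align 1] → 57
  +7 tail pad (align 8)
  size 64, align 8
packed(4) layout:
  @0: n_entries [4B, align 4] → 4
  @4: reserved [8B, align 4] → 12
  @12: size [4B, align 4] → 16
  @16: offset [8B, align 4] → 24
  @24: inode [8B, align 4] → 32
  @32: version [1B, align 1] → 33
  +3 pad (align 4)
  @36: blocks [4B, align 4] → 40
  @40: mtime [4B, align 4] → 44
  @44: signature [5B, align 1] → 49
  +3 tail pad (align 4)
  size 52, align 4
64 − 52 = 12

12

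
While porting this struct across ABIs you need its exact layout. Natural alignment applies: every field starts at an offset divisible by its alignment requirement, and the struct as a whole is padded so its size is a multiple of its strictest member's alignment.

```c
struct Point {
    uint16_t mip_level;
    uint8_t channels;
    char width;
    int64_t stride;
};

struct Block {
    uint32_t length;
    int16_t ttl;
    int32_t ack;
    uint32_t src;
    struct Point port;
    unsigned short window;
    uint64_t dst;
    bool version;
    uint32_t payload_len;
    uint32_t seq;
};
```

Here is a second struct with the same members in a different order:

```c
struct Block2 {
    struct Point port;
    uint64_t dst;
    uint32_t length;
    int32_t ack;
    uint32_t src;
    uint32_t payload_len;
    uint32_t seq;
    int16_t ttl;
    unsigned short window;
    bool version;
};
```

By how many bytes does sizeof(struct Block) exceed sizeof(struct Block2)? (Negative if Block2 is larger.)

8

Point: @0: mip_level [2B, align 2] → 2; @2: channels [1B, align 1] → 3; @3: width [1B, align 1] → 4; +4 pad (align 8); @8: stride [8B, align 8] → 16; size 16, align 8
@0: length [4B, align 4] → 4
@4: ttl [2B, align 2] → 6
+2 pad (align 4)
@8: ack [4B, align 4] → 12
@12: src [4B, align 4] → 16
@16: port [16B, align 8] → 32
@32: window [2B, align 2] → 34
+6 pad (align 8)
@40: dst [8B, align 8] → 48
@48: version [1B, align 1] → 49
+3 pad (align 4)
@52: payload_len [4B, align 4] → 56
@56: seq [4B, align 4] → 60
+4 tail pad (align 8)
size 64, align 8
— Block2 —
@0: port [16B, align 8] → 16
@16: dst [8B, align 8] → 24
@24: length [4B, align 4] → 28
@28: ack [4B, align 4] → 32
@32: src [4B, align 4] → 36
@36: payload_len [4B, align 4] → 40
@40: seq [4B, align 4] → 44
@44: ttl [2B, align 2] → 46
@46: window [2B, align 2] → 48
@48: version [1B, align 1] → 49
+7 tail pad (align 8)
size 56, align 8
64 − 56 = 8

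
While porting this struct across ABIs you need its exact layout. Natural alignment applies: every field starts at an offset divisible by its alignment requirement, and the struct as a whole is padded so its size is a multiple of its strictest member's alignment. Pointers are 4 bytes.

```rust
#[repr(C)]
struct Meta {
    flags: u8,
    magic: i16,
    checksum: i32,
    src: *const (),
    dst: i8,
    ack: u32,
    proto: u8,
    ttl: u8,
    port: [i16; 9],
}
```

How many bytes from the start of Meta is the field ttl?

21

@0: flags [1B, align 1] → 1
+1 pad (align 2)
@2: magic [2B, align 2] → 4
@4: checksum [4B, align 4] → 8
@8: src [4B, align 4] → 12
@12: dst [1B, align 1] → 13
+3 pad (align 4)
@16: ack [4B, align 4] → 20
@20: proto [1B, align 1] → 21
@21: ttl [1B, align 1] → 22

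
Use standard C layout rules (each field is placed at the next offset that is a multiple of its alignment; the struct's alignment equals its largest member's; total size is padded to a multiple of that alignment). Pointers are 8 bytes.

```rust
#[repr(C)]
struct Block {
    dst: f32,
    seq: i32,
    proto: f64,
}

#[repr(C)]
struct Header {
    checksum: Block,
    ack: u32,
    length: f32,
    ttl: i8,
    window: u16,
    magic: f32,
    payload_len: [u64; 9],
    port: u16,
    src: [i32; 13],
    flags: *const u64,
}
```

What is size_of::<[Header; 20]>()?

3360

Block: 0..4  dst  (4B, 4-aligned); 4..8  seq  (4B, 4-aligned); 8..16  proto  (8B, 8-aligned); sizeof = 16, alignof = 8
0..16  checksum  (16B, 8-aligned)
16..20  ack  (4B, 4-aligned)
20..24  length  (4B, 4-aligned)
24..25  ttl  (1B, 1-aligned)
25..26  -- padding (1B)
26..28  window  (2B, 2-aligned)
28..32  magic  (4B, 4-aligned)
32..104  payload_len  (72B, 8-aligned)
104..106  port  (2B, 2-aligned)
106..108  -- padding (2B)
108..160  src  (52B, 4-aligned)
160..168  flags  (8B, 8-aligned)
sizeof = 168, alignof = 8
array of 20: 20 × 168 = 3360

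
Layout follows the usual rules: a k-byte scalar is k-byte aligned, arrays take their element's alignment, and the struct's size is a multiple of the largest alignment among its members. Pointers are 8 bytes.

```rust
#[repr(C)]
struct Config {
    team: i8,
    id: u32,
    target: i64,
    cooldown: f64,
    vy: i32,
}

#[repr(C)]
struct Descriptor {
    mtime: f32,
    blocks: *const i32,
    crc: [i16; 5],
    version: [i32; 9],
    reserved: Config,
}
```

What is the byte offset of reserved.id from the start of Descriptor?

Config: @0: team [1B, align 1] → 1; +3 pad (align 4); @4: id [4B, align 4] → 8; @8: target [8B, align 8] → 16; @16: cooldown [8B, align 8] → 24; @24: vy [4B, align 4] → 28; +4 tail pad (align 8); size 32, align 8
@0: mtime [4B, align 4] → 4
+4 pad (align 8)
@8: blocks [8B, align 8] → 16
@16: crc [10B, align 2] → 26
+2 pad (align 4)
@28: version [36B, align 4] → 64
@64: reserved [32B, align 8] → 96
within Config: id at 4
64 + 4 = 68

68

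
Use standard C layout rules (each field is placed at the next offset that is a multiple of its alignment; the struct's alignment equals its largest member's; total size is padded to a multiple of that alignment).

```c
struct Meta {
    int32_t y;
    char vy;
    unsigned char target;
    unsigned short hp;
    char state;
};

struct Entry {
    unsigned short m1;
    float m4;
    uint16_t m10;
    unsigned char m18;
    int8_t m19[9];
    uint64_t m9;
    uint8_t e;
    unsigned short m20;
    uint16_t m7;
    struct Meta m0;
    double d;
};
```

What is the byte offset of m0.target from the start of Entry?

Meta: y at 0 (size 4, align 4) → ends 4; vy at 4 (size 1, align 1) → ends 5; target at 5 (size 1, align 1) → ends 6; hp at 6 (size 2, align 2) → ends 8; state at 8 (size 1, align 1) → ends 9; tail pad 3 to reach multiple of 4; total 12 bytes, alignment 4
m1 at 0 (size 2, align 2) → ends 2
pad 2 to align 4 for m4
m4 at 4 (size 4, align 4) → ends 8
m10 at 8 (size 2, align 2) → ends 10
m18 at 10 (size 1, align 1) → ends 11
m19 at 11 (size 9, align 1) → ends 20
pad 4 to align 8 for m9
m9 at 24 (size 8, align 8) → ends 32
e at 32 (size 1, align 1) → ends 33
pad 1 to align 2 for m20
m20 at 34 (size 2, align 2) → ends 36
m7 at 36 (size 2, align 2) → ends 38
pad 2 to align 4 for m0
m0 at 40 (size 12, align 4) → ends 52
within Meta: target at 5
40 + 5 = 45

45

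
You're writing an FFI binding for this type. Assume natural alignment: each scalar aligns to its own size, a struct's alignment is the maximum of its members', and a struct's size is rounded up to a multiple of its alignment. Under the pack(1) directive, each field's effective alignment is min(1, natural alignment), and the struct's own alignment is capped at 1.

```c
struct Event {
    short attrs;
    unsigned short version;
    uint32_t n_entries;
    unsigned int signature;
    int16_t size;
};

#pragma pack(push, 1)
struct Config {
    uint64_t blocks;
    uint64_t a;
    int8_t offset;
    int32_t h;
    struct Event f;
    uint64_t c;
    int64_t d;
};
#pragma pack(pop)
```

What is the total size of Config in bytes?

53 bytes

Event: 0..2  attrs  (2B, 2-aligned); 2..4  version  (2B, 2-aligned); 4..8  n_entries  (4B, 4-aligned); 8..12  signature  (4B, 4-aligned); 12..14  size  (2B, 2-aligned); 14..16  -- tail padding (2B); sizeof = 16, alignof = 4
0..8  blocks  (8B, 1-aligned)
8..16  a  (8B, 1-aligned)
16..17  offset  (1B, 1-aligned)
17..21  h  (4B, 1-aligned)
21..37  f  (16B, 1-aligned)
37..45  c  (8B, 1-aligned)
45..53  d  (8B, 1-aligned)
sizeof = 53, alignof = 1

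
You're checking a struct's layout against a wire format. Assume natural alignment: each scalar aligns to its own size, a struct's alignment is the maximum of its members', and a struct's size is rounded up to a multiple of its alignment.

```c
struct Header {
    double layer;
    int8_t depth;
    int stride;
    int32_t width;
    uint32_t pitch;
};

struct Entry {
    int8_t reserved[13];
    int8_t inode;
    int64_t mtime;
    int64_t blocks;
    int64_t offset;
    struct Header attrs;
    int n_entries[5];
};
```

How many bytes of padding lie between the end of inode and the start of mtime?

Header: 0..8  layer  (8B, 8-aligned); 8..9  depth  (1B, 1-aligned); 9..12  -- padding (3B); 12..16  stride  (4B, 4-aligned); 16..20  width  (4B, 4-aligned); 20..24  pitch  (4B, 4-aligned); sizeof = 24, alignof = 8
0..13  reserved  (13B, 1-aligned)
13..14  inode  (1B, 1-aligned)
14..16  -- padding (2B)
16..24  mtime  (8B, 8-aligned)

2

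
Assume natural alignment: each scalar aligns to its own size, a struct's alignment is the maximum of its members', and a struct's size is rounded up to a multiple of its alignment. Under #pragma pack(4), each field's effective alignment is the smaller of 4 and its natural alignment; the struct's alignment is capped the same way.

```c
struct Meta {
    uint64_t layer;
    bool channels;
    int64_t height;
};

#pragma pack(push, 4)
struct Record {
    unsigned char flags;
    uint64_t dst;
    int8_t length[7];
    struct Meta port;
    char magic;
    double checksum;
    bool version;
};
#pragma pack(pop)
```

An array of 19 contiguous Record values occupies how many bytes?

Meta: 0..8  layer  (8B, 8-aligned); 8..9  channels  (1B, 1-aligned); 9..16  -- padding (7B); 16..24  height  (8B, 8-aligned); sizeof = 24, alignof = 8
0..1  flags  (1B, 1-aligned)
1..4  -- padding (3B)
4..12  dst  (8B, 4-aligned)
12..19  length  (7B, 1-aligned)
19..20  -- padding (1B)
20..44  port  (24B, 4-aligned)
44..45  magic  (1B, 1-aligned)
45..48  -- padding (3B)
48..56  checksum  (8B, 4-aligned)
56..57  version  (1B, 1-aligned)
57..60  -- tail padding (3B)
sizeof = 60, alignof = 4
array of 19: 19 × 60 = 1140

1140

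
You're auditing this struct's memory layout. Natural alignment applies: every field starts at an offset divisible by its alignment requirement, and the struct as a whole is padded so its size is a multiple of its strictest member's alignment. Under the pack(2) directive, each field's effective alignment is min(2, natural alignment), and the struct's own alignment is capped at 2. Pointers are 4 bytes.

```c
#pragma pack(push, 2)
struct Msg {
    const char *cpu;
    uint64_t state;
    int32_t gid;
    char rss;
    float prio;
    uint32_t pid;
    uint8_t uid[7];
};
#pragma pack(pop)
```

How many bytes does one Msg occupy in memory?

34

@0: cpu [4B, align 2] → 4
@4: state [8B, align 2] → 12
@12: gid [4B, align 2] → 16
@16: rss [1B, align 1] → 17
+1 pad (align 2)
@18: prio [4B, align 2] → 22
@22: pid [4B, align 2] → 26
@26: uid [7B, align 1] → 33
+1 tail pad (align 2)
size 34, align 2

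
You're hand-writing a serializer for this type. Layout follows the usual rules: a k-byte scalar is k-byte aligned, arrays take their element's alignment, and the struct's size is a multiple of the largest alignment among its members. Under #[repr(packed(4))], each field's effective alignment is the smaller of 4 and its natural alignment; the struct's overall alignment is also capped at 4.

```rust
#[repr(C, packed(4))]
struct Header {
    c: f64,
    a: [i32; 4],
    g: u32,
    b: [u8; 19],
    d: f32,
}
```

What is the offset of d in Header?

48

0..8  c  (8B, 4-aligned)
8..24  a  (16B, 4-aligned)
24..28  g  (4B, 4-aligned)
28..47  b  (19B, 1-aligned)
47..48  -- padding (1B)
48..52  d  (4B, 4-aligned)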